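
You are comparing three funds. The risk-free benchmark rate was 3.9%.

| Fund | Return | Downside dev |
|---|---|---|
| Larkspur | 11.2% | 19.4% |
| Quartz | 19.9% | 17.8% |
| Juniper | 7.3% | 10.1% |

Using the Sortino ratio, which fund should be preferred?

Larkspur: Sortino ratio = (11.2% − 3.9%) / 19.4% = 0.376
Quartz: Sortino ratio = (19.9% − 3.9%) / 17.8% = 0.899
Juniper: Sortino ratio = (7.3% − 3.9%) / 10.1% = 0.337
Highest: Quartz (0.899).

Quartz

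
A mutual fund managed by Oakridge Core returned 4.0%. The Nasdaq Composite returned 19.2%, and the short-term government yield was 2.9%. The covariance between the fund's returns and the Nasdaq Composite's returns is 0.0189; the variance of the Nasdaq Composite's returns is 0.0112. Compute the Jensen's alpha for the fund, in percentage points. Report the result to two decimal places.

β = Cov / Var = 0.0189 / 0.0112 = 1.6875
E[R] = Rf + β(Rm − Rf) = 2.9% + 1.6875 × (19.2% − 2.9%) = 30.4063%
α = Rp − E[R] = 4.0% − 30.4063% = -26.4063

-26.41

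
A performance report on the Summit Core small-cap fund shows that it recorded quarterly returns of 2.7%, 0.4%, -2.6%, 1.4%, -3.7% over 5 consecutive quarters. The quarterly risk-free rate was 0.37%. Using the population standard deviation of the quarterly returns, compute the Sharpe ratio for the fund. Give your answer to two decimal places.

-0.30

Mean return μ = -1.80 / 5 = -0.3600%
Σ(r − μ)² = 29.2120; population σ = √(29.2120/5) = 2.4171%
Sharpe = (μ − rf) / σ = (-0.3600 − 0.37) / 2.4171 = -0.7300 / 2.4171 = -0.3020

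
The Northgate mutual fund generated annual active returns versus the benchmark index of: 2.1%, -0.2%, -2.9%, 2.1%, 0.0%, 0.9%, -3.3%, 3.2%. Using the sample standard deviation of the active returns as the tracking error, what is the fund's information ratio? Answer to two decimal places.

μ = (2.1 − 0.2 − 2.9 + 2.1 + 0 + 0.9 − 3.3 + 3.2) / 8 = 0.2375%
Sample σ = √[Σ(r − μ)² / 7] = √[38.7588 / 7] = √5.5370 = 2.3531%
IR = μ / tracking error = 0.2375 / 2.3531 = 0.1009

0.10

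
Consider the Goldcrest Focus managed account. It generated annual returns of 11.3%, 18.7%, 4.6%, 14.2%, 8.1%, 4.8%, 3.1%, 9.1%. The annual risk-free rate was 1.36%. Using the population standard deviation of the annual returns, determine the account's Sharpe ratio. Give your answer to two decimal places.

Mean return μ = 73.90 / 8 = 9.2375%
Σ(r − μ)² = 198.5988; population σ = √(198.5988/8) = 4.9825%
Sharpe = (μ − rf) / σ = (9.2375 − 1.36) / 4.9825 = 7.8775 / 4.9825 = 1.5810

1.58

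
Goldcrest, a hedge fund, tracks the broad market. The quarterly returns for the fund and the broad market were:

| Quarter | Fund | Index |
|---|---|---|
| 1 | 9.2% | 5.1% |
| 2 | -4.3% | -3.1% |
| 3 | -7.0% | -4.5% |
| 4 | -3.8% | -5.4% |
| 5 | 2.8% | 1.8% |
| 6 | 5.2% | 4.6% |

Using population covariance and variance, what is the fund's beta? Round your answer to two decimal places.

1.30

r̄p = 0.3500%,  r̄m = -0.2500%
Cov = Σ(rp − r̄p)(rm − r̄m) / 6 = 23.6258
Var(rm) = Σ(rm − r̄m)² / 6 = 18.1758
β = Cov / Var = 23.6258 / 18.1758 = 1.2998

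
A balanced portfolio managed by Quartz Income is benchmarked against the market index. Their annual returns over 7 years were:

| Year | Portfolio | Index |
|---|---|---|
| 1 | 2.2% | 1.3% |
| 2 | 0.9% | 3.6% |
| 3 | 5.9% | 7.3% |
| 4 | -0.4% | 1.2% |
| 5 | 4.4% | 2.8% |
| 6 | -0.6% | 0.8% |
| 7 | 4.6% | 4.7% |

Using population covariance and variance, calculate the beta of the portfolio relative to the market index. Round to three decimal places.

0.901

r̄p = 2.4286%,  r̄m = 3.1000%
Cov = Σ(rp − r̄p)(rm − r̄m) / 7 = 4.2071
Var(rm) = Σ(rm − r̄m)² / 7 = 4.6686
β = Cov / Var = 4.2071 / 4.6686 = 0.9011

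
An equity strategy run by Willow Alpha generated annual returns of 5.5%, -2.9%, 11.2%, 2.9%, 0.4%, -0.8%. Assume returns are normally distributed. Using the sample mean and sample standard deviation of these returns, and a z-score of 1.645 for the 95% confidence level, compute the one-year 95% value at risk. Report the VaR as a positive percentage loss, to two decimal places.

Mean return μ = 16.30 / 6 = 2.7167%
Sample σ = √[Σ(r − μ)² / 5] = √[129.0283 / 5] = √25.8057 = 5.0799%
VaR = −(μ − z·σ) = −(2.7167 − 1.645 × 5.0799) = −(-5.6397) = 5.6397%

5.64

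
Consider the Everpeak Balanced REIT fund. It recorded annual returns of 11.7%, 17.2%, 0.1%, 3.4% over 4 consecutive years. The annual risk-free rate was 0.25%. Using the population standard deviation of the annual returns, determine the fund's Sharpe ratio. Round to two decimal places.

1.16

Mean return r̄ = 32.40 / 4 = 8.1000%
Population σ = √[Σ(r − r̄)² / 4] = √[181.8600 / 4] = √45.4650 = 6.7428%
Sharpe = (r̄ − rf) / σ = (8.1000 − 0.25) / 6.7428 = 7.8500 / 6.7428 = 1.1642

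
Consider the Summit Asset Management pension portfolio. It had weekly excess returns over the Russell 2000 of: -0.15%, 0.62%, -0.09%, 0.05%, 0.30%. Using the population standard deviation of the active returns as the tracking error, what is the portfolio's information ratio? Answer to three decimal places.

0.516

Mean return r̄ = 0.730 / 5 = 0.1460%
Σ(r − r̄)² = (-0.15 − 0.1460)² + (0.62 − 0.1460)² + … = 0.4009
σ = √[0.4009 / 5] = 0.2832%
IR = r̄ / tracking error = 0.1460 / 0.2832 = 0.5155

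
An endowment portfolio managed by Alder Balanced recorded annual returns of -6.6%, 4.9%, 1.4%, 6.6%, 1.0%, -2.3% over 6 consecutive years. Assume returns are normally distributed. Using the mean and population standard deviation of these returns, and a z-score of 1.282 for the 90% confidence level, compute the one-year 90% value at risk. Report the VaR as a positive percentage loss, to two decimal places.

4.78

μ = (-6.6 + 4.9 + 1.4 + 6.6 + 1 − 2.3) / 6 = 5.00 / 6 = 0.8333%
Population σ = √[Σ(r − μ)² / 6] = √[115.2133 / 6] = √19.2022 = 4.3820%
VaR = −(μ − z·σ) = −(0.8333 − 1.282 × 4.3820) = −(-4.7844) = 4.7844%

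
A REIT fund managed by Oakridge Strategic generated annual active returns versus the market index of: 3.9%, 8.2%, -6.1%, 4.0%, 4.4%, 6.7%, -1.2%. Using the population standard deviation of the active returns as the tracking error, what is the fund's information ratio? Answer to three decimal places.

0.625

r̄ = (3.9 + 8.2 − 6.1 + 4 + 4.4 + 6.7 − 1.2) / 7 = 2.8429%
Σ(r − r̄)² = (3.9 − 2.8429)² + (8.2 − 2.8429)² + (-6.1 − 2.8429)² + … = 144.7771
σ = √[144.7771 / 7] = 4.5478%
IR = r̄ / tracking error = 2.8429 / 4.5478 = 0.6251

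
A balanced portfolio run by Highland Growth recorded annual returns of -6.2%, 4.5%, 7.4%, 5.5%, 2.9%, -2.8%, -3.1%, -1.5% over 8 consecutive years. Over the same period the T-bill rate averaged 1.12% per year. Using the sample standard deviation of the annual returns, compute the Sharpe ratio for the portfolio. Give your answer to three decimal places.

-0.058

r̄ = (-6.2 + 4.5 + 7.4 + 5.5 + 2.9 − 2.8 − 3.1 − 1.5) / 8 = 0.8375%
Sample std dev = √[166.1988 / 7] = 4.8726%
Sharpe = (r̄ − rf) / σ = (0.8375 − 1.12) / 4.8726 = -0.2825 / 4.8726 = -0.0580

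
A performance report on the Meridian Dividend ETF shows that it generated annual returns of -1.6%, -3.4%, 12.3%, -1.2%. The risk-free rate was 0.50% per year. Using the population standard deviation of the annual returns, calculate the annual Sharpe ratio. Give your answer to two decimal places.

0.16

Mean return r̄ = 6.10 / 4 = 1.5250%
Population std dev = √[157.5475 / 4] = 6.2759%
Sharpe = (r̄ − rf) / σ = (1.5250 − 0.5) / 6.2759 = 1.0250 / 6.2759 = 0.1633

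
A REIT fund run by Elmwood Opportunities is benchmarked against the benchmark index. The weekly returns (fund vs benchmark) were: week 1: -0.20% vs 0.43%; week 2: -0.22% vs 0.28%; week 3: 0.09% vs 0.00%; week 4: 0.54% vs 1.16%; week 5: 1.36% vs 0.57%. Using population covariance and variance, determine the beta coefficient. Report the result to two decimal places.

0.66

r̄p = 0.3140%,  r̄m = 0.4880%
Cov = Σ(rp − r̄p)(rm − r̄m) / 5 = 0.0976
Var(rm) = Σ(rm − r̄m)² / 5 = 0.1486
β = Cov / Var = 0.0976 / 0.1486 = 0.6568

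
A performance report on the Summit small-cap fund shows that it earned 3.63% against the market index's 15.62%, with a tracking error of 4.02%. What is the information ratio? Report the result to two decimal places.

IR = (Rp − Rb) / TE = (3.63% − 15.62%) / 4.02% = -11.99% / 4.02% = -2.9826

-2.98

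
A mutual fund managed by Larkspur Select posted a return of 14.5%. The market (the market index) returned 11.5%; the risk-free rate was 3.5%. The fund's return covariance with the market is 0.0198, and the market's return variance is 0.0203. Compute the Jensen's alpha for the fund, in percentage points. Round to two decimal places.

3.20

β = Cov / Var = 0.0198 / 0.0203 = 0.9754
E[R] = Rf + β(Rm − Rf) = 3.5% + 0.9754 × (11.5% − 3.5%) = 11.3032%
α = Rp − E[R] = 14.5% − 11.3032% = 3.1968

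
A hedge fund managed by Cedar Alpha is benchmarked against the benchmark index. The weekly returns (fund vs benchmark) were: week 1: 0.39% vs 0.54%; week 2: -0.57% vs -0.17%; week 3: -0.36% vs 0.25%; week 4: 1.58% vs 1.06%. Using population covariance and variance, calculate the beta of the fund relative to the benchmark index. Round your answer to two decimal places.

1.82

r̄p = 0.2600%,  r̄m = 0.4200%
Cov = Σ(rp − r̄p)(rm − r̄m) / 4 = 0.3639
Var(rm) = Σ(rm − r̄m)² / 4 = 0.2003
β = Cov / Var = 0.3639 / 0.2003 = 1.8168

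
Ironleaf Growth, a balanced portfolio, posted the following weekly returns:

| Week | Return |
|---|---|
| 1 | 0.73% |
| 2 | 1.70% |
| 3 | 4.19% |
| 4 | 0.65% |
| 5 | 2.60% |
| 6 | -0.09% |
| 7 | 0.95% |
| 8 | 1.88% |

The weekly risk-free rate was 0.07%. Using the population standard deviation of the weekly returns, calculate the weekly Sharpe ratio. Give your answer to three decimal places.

r̄ = (0.73 + 1.7 + 4.19 + 0.65 + 2.6 − 0.09 + 0.95 + 1.88) / 8 = 1.5763%
Population σ = √[Σ(r − r̄)² / 8] = √[12.7300 / 8] = √1.5913 = 1.2615%
Sharpe = (r̄ − rf) / σ = (1.5763 − 0.07) / 1.2615 = 1.5063 / 1.2615 = 1.1941

1.194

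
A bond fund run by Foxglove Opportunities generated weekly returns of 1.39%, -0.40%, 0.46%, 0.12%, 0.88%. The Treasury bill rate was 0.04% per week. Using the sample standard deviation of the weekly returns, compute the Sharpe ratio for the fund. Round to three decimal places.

0.654

μ = (1.39 − 0.4 + 0.46 + 0.12 + 0.88) / 5 = 2.450 / 5 = 0.4900%
Σ(r − μ)² = (1.39 − 0.4900)² + (-0.4 − 0.4900)² + (0.46 − 0.4900)² + … = 1.8920
sample σ = √(1.8920 / 4) = √0.4730 = 0.6877%
Sharpe = (μ − rf) / σ = (0.4900 − 0.04) / 0.6877 = 0.4500 / 0.6877 = 0.6544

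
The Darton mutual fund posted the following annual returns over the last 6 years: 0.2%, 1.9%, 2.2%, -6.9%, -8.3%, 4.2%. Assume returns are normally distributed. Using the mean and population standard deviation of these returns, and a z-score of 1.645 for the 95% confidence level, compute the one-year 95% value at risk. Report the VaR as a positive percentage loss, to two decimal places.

Mean return r̄ = -6.70 / 6 = -1.1167%
Population σ = √[Σ(r − r̄)² / 6] = √[135.1483 / 6] = √22.5247 = 4.7460%
VaR = −(r̄ − z·σ) = −(-1.1167 − 1.645 × 4.7460) = −(-8.9239) = 8.9239%

8.92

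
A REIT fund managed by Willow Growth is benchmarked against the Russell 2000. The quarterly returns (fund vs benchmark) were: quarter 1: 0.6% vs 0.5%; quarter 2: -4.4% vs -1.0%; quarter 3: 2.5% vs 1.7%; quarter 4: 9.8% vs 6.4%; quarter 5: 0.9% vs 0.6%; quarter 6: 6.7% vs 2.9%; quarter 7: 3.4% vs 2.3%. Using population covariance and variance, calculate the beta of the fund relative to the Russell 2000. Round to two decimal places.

r̄p = 2.7857%,  r̄m = 1.9143%
Cov = Σ(rp − r̄p)(rm − r̄m) / 7 = 8.8759
Var(rm) = Σ(rm − r̄m)² / 7 = 4.7869
β = Cov / Var = 8.8759 / 4.7869 = 1.8542

1.85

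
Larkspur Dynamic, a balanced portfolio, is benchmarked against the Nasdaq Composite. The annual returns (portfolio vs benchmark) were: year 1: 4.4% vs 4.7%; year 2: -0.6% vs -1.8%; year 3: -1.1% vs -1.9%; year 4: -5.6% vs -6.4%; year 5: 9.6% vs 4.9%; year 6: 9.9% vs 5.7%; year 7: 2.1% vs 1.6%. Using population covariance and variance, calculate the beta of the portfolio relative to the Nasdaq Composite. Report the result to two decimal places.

r̄p = 2.6714%,  r̄m = 0.9714%
Cov = Σ(rp − r̄p)(rm − r̄m) / 7 = 21.1935
Var(rm) = Σ(rm − r̄m)² / 7 = 17.4792
β = Cov / Var = 21.1935 / 17.4792 = 1.2125

1.21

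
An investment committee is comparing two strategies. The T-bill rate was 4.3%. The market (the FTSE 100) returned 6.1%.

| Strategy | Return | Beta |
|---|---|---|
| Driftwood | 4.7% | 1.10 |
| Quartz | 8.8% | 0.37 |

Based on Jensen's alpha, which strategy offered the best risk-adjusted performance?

Driftwood: α = 4.7% − [4.3% + 1.10 × (6.1% − 4.3%)] = -1.580
Quartz: α = 8.8% − [4.3% + 0.37 × (6.1% − 4.3%)] = 3.834
Highest: Quartz (3.834).

Quartz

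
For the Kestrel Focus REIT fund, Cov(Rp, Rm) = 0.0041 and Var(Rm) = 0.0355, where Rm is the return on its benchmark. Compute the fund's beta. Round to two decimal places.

β = Cov(Rp, Rm) / Var(Rm) = 0.0041 / 0.0355 = 0.1155

0.12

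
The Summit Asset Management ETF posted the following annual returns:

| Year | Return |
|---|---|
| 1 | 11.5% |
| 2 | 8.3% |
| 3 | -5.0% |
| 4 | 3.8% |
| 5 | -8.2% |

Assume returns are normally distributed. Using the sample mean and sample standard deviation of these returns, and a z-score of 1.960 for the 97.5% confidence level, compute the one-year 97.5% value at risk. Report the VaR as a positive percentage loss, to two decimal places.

14.50

Mean return μ = 10.40 / 5 = 2.0800%
Σ(r − μ)² = (11.5 − 2.0800)² + (8.3 − 2.0800)² + (-5 − 2.0800)² + … = 286.1880
sample σ = √(286.1880 / 4) = √71.5470 = 8.4585%
VaR = −(μ − z·σ) = −(2.0800 − 1.960 × 8.4585) = −(-14.4987) = 14.4987%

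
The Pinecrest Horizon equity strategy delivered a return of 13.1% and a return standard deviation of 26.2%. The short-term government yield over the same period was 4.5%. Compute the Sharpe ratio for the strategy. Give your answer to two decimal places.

Sharpe = (Rp − Rf) / σp = (13.1% − 4.5%) / 26.2% = 8.60% / 26.2% = 0.3282

0.33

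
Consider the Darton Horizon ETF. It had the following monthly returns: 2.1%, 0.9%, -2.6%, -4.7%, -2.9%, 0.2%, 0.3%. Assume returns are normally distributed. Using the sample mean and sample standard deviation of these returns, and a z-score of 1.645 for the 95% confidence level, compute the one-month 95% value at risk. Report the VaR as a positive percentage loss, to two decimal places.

r̄ = (2.1 + 0.9 − 2.6 − 4.7 − 2.9 + 0.2 + 0.3) / 7 = -0.9571%
Σ(r − r̄)² = (2.1 − (-0.9571))² + (0.9 − (-0.9571))² + (-2.6 − (-0.9571))² + … = 36.1971
sample σ = √(36.1971 / 6) = √6.0329 = 2.4562%
VaR = −(r̄ − z·σ) = −(-0.9571 − 1.645 × 2.4562) = −(-4.9975) = 4.9975%

5.00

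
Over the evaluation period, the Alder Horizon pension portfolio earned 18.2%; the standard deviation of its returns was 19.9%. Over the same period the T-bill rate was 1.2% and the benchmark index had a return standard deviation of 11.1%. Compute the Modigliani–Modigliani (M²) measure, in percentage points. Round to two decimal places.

Sharpe = (Rp − Rf) / σp = (18.2% − 1.2%) / 19.9% = 0.8543
M² = Rf + Sharpe × σm = 1.2% + 0.8543 × 11.1% = 10.6827%

10.68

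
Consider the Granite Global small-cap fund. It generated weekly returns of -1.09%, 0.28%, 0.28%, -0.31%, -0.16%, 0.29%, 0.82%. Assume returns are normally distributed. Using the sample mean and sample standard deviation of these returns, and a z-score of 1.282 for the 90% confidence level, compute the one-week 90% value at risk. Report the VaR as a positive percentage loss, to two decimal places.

μ = (-1.09 + 0.28 + 0.28 − 0.31 − 0.16 + 0.29 + 0.82) / 7 = 0.110 / 7 = 0.0157%
Σ(r − μ)² = 2.2214; sample σ = √(2.2214/6) = 0.6085%
VaR = −(μ − z·σ) = −(0.0157 − 1.282 × 0.6085) = −(-0.7644) = 0.7644%

0.76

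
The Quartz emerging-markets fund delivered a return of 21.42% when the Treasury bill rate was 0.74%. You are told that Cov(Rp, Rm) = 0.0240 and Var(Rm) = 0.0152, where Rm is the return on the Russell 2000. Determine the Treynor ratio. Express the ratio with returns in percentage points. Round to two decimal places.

13.10

β = Cov / Var = 0.0240 / 0.0152 = 1.5789
Treynor = (Rp − Rf) / β = (21.42% − 0.74%) / 1.5789 = 20.68 / 1.5789 = 13.0977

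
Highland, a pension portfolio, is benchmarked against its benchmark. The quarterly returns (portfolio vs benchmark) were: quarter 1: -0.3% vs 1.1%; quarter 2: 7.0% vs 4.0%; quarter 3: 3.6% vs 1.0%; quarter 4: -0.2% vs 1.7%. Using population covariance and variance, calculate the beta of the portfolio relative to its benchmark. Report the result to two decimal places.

1.91

r̄p = 2.5250%,  r̄m = 1.9500%
Cov = Σ(rp − r̄p)(rm − r̄m) / 4 = 2.8088
Var(rm) = Σ(rm − r̄m)² / 4 = 1.4725
β = Cov / Var = 2.8088 / 1.4725 = 1.9075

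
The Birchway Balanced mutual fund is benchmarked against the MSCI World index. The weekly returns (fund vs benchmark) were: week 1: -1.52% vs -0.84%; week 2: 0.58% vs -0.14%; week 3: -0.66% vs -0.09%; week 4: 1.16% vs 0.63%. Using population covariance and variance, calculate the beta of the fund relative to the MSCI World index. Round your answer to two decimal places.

r̄p = -0.1100%,  r̄m = -0.1100%
Cov = Σ(rp − r̄p)(rm − r̄m) / 4 = 0.4844
Var(rm) = Σ(rm − r̄m)² / 4 = 0.2705
β = Cov / Var = 0.4844 / 0.2705 = 1.7908

1.79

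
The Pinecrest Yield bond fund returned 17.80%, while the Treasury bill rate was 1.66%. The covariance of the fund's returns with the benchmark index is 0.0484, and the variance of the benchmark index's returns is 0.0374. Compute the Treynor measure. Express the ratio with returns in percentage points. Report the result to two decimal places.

β = Cov / Var = 0.0484 / 0.0374 = 1.2941
Treynor = (Rp − Rf) / β = (17.80% − 1.66%) / 1.2941 = 16.14 / 1.2941 = 12.4720

12.47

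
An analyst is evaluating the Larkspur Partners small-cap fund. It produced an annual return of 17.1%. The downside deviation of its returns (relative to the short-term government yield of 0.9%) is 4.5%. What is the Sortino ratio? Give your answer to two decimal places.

Sortino = (Rp − Rf) / σd = (17.1% − 0.9%) / 4.5% = 16.20% / 4.5% = 3.6000

3.60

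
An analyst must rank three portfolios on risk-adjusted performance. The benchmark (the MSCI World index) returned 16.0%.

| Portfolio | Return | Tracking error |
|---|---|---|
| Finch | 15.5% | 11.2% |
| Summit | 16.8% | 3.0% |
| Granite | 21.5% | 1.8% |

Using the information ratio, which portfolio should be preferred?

Granite

Finch: IR = (15.5% − 16.0%) / 11.2% = -0.045
Summit: IR = (16.8% − 16.0%) / 3.0% = 0.267
Granite: IR = (21.5% − 16.0%) / 1.8% = 3.056
Highest: Granite (3.056).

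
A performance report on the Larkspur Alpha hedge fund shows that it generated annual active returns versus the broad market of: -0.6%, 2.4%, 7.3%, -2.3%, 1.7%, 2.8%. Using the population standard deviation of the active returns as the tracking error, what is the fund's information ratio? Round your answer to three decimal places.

Mean return μ = 11.30 / 6 = 1.8833%
Σ(r − μ)² = (-0.6 − 1.8833)² + (2.4 − 1.8833)² + (7.3 − 1.8833)² + … = 54.1483
population σ = √(54.1483 / 6) = √9.0247 = 3.0041%
IR = μ / tracking error = 1.8833 / 3.0041 = 0.6269

0.627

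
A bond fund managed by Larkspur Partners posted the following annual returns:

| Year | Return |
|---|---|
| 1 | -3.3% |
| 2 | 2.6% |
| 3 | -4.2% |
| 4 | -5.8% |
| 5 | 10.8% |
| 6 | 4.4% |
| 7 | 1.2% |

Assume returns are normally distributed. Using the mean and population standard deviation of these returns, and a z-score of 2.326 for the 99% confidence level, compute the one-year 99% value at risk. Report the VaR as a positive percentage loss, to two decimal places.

Mean return r̄ = 5.70 / 7 = 0.8143%
Population σ = √[Σ(r − r̄)² / 7] = √[201.7286 / 7] = √28.8184 = 5.3683%
VaR = −(r̄ − z·σ) = −(0.8143 − 2.326 × 5.3683) = −(-11.6724) = 11.6724%

11.67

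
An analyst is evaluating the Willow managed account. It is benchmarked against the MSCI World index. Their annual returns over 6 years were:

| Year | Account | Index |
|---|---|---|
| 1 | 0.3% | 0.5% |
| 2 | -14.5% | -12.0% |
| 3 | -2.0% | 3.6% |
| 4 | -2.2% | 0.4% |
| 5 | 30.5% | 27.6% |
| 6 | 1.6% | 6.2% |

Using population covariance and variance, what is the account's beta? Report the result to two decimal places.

r̄p = 2.2833%,  r̄m = 4.3833%
Cov = Σ(rp − r̄p)(rm − r̄m) / 6 = 159.6231
Var(rm) = Σ(rm − r̄m)² / 6 = 140.3814
β = Cov / Var = 159.6231 / 140.3814 = 1.1371

1.14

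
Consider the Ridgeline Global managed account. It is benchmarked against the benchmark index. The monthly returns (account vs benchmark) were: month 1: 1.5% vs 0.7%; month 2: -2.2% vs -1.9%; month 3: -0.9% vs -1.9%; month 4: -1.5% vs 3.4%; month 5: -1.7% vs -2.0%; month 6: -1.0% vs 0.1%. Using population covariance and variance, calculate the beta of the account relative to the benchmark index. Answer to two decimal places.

r̄p = -0.9667%,  r̄m = -0.2667%
Cov = Σ(rp − r̄p)(rm − r̄m) / 6 = 0.5989
Var(rm) = Σ(rm − r̄m)² / 6 = 3.8089
β = Cov / Var = 0.5989 / 3.8089 = 0.1572

0.16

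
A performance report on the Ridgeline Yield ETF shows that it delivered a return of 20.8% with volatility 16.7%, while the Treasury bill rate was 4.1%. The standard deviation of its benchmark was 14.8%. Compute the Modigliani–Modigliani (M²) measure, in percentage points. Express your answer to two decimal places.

Sharpe = (Rp − Rf) / σp = (20.8% − 4.1%) / 16.7% = 1.0000
M² = Rf + Sharpe × σm = 4.1% + 1.0000 × 14.8% = 18.9000%

18.90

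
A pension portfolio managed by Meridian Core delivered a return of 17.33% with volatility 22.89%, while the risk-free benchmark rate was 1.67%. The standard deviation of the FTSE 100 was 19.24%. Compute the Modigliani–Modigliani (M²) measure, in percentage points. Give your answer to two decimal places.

Sharpe = (Rp − Rf) / σp = (17.33% − 1.67%) / 22.89% = 0.6841
M² = Rf + Sharpe × σm = 1.67% + 0.6841 × 19.24% = 14.8321%

14.83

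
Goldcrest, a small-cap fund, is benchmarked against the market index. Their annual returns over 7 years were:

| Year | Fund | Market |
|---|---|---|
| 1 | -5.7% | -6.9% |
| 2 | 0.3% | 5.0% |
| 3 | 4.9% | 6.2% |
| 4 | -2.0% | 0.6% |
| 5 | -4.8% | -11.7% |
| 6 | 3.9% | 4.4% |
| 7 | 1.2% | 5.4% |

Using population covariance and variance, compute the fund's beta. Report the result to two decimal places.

0.51

r̄p = -0.3143%,  r̄m = 0.4286%
Cov = Σ(rp − r̄p)(rm − r̄m) / 7 = 21.5361
Var(rm) = Σ(rm − r̄m)² / 7 = 42.2192
β = Cov / Var = 21.5361 / 42.2192 = 0.5101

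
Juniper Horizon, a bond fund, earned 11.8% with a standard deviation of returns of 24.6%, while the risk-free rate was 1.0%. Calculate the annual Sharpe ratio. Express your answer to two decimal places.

0.44

Sharpe = (Rp − Rf) / σp = (11.8% − 1.0%) / 24.6% = 10.80% / 24.6% = 0.4390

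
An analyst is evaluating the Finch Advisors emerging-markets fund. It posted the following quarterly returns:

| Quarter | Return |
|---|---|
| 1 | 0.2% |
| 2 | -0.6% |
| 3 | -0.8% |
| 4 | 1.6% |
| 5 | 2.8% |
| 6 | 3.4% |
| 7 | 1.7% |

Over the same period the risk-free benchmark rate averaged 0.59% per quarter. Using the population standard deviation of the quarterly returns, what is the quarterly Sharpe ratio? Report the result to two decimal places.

0.39

r̄ = (0.2 − 0.6 − 0.8 + 1.6 + 2.8 + 3.4 + 1.7) / 7 = 8.30 / 7 = 1.1857%
Σ(r − r̄)² = (0.2 − 1.1857)² + (-0.6 − 1.1857)² + (-0.8 − 1.1857)² + … = 16.0486
σ = √[16.0486 / 7] = 1.5142%
Sharpe = (r̄ − rf) / σ = (1.1857 − 0.59) / 1.5142 = 0.5957 / 1.5142 = 0.3934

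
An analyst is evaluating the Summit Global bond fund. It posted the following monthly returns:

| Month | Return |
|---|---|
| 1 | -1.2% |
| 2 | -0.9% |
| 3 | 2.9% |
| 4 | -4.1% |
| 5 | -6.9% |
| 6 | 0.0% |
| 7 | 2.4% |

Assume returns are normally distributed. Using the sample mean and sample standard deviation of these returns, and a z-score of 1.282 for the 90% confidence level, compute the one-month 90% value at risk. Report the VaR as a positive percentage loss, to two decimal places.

5.56

r̄ = (-1.2 − 0.9 + 2.9 − 4.1 − 6.9 + 0 + 2.4) / 7 = -7.80 / 7 = -1.1143%
Σ(r − r̄)² = (-1.2 − (-1.1143))² + (-0.9 − (-1.1143))² + … = 72.1486
sample σ = √(72.1486 / 6) = √12.0248 = 3.4677%
VaR = −(r̄ − z·σ) = −(-1.1143 − 1.282 × 3.4677) = −(-5.5599) = 5.5599%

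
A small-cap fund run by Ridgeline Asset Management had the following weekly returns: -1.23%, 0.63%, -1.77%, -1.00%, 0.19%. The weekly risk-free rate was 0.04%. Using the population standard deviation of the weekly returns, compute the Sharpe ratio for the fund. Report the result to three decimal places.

-0.751

Mean return μ = -3.180 / 5 = -0.6360%
Population std dev = √[4.0563 / 5] = 0.9007%
Sharpe = (μ − rf) / σ = (-0.6360 − 0.04) / 0.9007 = -0.6760 / 0.9007 = -0.7505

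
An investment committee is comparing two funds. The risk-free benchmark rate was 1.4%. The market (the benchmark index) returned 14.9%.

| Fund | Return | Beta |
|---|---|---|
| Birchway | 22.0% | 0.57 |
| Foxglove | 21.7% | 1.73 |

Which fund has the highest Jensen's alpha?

Birchway: α = 22.0% − [1.4% + 0.57 × (14.9% − 1.4%)] = 12.905
Foxglove: α = 21.7% − [1.4% + 1.73 × (14.9% − 1.4%)] = -3.055
Highest: Birchway (12.905).

Birchway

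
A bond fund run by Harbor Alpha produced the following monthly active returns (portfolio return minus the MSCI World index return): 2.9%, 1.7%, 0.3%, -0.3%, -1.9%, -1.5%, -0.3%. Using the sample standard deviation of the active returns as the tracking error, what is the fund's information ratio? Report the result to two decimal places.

0.08

Mean return r̄ = 0.90 / 7 = 0.1286%
Sample std dev = √[17.3143 / 6] = 1.6987%
IR = r̄ / tracking error = 0.1286 / 1.6987 = 0.0757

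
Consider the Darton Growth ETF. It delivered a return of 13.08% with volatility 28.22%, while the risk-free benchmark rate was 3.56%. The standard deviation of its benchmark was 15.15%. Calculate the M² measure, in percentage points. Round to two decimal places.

Sharpe = (Rp − Rf) / σp = (13.08% − 3.56%) / 28.22% = 0.3373
M² = Rf + Sharpe × σm = 3.56% + 0.3373 × 15.15% = 8.6701%

8.67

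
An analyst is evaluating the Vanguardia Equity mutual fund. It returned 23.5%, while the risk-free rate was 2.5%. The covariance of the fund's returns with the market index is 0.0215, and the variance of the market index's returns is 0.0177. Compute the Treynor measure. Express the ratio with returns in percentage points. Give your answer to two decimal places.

β = Cov / Var = 0.0215 / 0.0177 = 1.2147
Treynor = (Rp − Rf) / β = (23.5% − 2.5%) / 1.2147 = 21.00 / 1.2147 = 17.2882

17.29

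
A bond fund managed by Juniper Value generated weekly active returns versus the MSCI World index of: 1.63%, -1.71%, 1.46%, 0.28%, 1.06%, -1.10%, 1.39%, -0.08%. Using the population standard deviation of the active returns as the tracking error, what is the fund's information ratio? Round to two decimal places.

0.31

r̄ = (1.63 − 1.71 + 1.46 + 0.28 + 1.06 − 1.1 + 1.39 − 0.08) / 8 = 2.930 / 8 = 0.3663%
Population σ = √[Σ(r − r̄)² / 8] = √[10.9900 / 8] = √1.3738 = 1.1721%
IR = r̄ / tracking error = 0.3663 / 1.1721 = 0.3125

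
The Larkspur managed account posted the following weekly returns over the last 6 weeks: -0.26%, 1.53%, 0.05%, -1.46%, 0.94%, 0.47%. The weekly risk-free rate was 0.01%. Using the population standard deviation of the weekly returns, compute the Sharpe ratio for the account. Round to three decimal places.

0.213

Mean return r̄ = 1.270 / 6 = 0.2117%
Population std dev = √[5.3783 / 6] = 0.9468%
Sharpe = (r̄ − rf) / σ = (0.2117 − 0.01) / 0.9468 = 0.2017 / 0.9468 = 0.2130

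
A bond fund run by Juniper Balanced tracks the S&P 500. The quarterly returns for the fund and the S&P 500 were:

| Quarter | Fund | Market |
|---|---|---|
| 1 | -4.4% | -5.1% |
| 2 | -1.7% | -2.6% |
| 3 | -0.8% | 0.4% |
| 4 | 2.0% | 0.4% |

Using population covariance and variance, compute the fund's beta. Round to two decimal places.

0.89

r̄p = -1.2250%,  r̄m = -1.7250%
Cov = Σ(rp − r̄p)(rm − r̄m) / 4 = 4.7219
Var(rm) = Σ(rm − r̄m)² / 4 = 5.2969
β = Cov / Var = 4.7219 / 5.2969 = 0.8914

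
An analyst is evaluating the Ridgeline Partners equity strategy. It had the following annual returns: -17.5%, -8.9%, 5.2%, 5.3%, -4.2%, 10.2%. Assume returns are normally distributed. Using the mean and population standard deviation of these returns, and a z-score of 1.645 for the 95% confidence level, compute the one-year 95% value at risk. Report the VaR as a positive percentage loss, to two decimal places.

Mean return μ = -9.90 / 6 = -1.6500%
Population std dev = √[545.9350 / 6] = 9.5388%
VaR = −(μ − z·σ) = −(-1.6500 − 1.645 × 9.5388) = −(-17.3413) = 17.3413%

17.34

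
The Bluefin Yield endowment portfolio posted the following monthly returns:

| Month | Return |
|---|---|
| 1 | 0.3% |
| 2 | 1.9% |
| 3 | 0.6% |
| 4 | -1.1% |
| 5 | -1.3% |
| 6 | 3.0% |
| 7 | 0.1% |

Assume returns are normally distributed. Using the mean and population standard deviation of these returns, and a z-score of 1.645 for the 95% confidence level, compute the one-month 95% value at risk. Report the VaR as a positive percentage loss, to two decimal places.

Mean return r̄ = 3.50 / 7 = 0.5000%
Population σ = √[Σ(r − r̄)² / 7] = √[14.2200 / 7] = √2.0314 = 1.4253%
VaR = −(r̄ − z·σ) = −(0.5000 − 1.645 × 1.4253) = −(-1.8446) = 1.8446%

1.84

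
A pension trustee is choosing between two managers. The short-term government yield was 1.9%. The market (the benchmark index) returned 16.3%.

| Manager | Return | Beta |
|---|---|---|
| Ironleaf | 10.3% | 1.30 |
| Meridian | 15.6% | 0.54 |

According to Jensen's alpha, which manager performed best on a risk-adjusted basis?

Ironleaf: α = 10.3% − [1.9% + 1.30 × (16.3% − 1.9%)] = -10.320
Meridian: α = 15.6% − [1.9% + 0.54 × (16.3% − 1.9%)] = 5.924
Highest: Meridian (5.924).

Meridian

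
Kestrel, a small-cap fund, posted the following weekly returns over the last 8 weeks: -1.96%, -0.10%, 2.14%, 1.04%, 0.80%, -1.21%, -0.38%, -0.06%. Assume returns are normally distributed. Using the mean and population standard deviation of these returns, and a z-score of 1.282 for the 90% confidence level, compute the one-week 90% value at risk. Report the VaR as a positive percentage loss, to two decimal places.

r̄ = (-1.96 − 0.1 + 2.14 + 1.04 + 0.8 − 1.21 − 0.38 − 0.06) / 8 = 0.270 / 8 = 0.0338%
Σ(r − r̄)² = 11.7558; population σ = √(11.7558/8) = 1.2122%
VaR = −(r̄ − z·σ) = −(0.0338 − 1.282 × 1.2122) = −(-1.5202) = 1.5202%

1.52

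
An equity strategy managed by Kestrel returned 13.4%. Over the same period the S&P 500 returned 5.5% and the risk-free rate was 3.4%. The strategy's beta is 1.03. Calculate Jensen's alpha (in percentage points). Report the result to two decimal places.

7.84

CAPM expected return = Rf + β(Rm − Rf) = 3.4% + 1.03 × (5.5% − 3.4%) = 3.4 + 1.03 × 2.10 = 5.5630%
Jensen's α = Rp − E[R] = 13.4% − 5.5630% = 7.8370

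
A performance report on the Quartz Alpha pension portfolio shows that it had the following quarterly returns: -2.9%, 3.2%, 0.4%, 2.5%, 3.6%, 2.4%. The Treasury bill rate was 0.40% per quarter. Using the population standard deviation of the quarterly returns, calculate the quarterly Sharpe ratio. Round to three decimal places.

μ = (-2.9 + 3.2 + 0.4 + 2.5 + 3.6 + 2.4) / 6 = 9.20 / 6 = 1.5333%
Σ(r − μ)² = (-2.9 − 1.5333)² + (3.2 − 1.5333)² + … = 29.6733
σ = √[29.6733 / 6] = 2.2239%
Sharpe = (μ − rf) / σ = (1.5333 − 0.4) / 2.2239 = 1.1333 / 2.2239 = 0.5096

0.510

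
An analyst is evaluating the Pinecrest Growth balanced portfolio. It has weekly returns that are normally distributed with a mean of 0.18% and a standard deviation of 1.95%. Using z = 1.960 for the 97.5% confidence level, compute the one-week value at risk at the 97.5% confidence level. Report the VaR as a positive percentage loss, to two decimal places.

VaR (as % loss) = −(μ − z·σ) = −(0.18% − 1.960 × 1.95%) = −(-3.6420%) = 3.6420%

3.64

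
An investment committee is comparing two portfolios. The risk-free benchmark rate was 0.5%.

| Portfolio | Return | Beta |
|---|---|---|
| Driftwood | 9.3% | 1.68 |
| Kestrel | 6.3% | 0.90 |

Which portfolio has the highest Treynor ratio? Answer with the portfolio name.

Kestrel

Driftwood: Treynor = (9.3% − 0.5%) / 1.68 = 5.238
Kestrel: Treynor = (6.3% − 0.5%) / 0.90 = 6.444
Highest: Kestrel (6.444).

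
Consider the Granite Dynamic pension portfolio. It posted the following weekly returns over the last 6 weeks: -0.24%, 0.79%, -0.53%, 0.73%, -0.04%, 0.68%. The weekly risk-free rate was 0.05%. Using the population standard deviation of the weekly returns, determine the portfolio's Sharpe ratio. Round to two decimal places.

0.35

Mean return r̄ = 1.390 / 6 = 0.2317%
Σ(r − r̄)² = (-0.24 − 0.2317)² + (0.79 − 0.2317)² + (-0.53 − 0.2317)² + … = 1.6375
population σ = √(1.6375 / 6) = √0.2729 = 0.5224%
Sharpe = (r̄ − rf) / σ = (0.2317 − 0.05) / 0.5224 = 0.1817 / 0.5224 = 0.3478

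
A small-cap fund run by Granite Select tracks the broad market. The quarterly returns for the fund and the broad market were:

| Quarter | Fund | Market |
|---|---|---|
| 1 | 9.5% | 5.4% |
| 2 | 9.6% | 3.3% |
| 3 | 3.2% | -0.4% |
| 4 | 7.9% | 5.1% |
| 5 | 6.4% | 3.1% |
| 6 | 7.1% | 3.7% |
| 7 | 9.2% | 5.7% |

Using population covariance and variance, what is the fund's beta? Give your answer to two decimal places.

0.95

r̄p = 7.5571%,  r̄m = 3.7000%
Cov = Σ(rp − r̄p)(rm − r̄m) / 7 = 3.5443
Var(rm) = Σ(rm − r̄m)² / 7 = 3.7400
β = Cov / Var = 3.5443 / 3.7400 = 0.9477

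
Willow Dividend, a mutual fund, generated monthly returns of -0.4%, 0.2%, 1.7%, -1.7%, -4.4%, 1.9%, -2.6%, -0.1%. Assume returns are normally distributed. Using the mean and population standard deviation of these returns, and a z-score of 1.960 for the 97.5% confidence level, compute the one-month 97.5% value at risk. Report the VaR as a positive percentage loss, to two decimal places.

r̄ = (-0.4 + 0.2 + 1.7 − 1.7 − 4.4 + 1.9 − 2.6 − 0.1) / 8 = -0.6750%
Population std dev = √[32.0750 / 8] = 2.0023%
VaR = −(r̄ − z·σ) = −(-0.6750 − 1.960 × 2.0023) = −(-4.5995) = 4.5995%

4.60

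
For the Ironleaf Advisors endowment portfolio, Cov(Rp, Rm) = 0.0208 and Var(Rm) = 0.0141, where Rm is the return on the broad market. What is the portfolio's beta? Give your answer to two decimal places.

1.48

β = Cov(Rp, Rm) / Var(Rm) = 0.0208 / 0.0141 = 1.4752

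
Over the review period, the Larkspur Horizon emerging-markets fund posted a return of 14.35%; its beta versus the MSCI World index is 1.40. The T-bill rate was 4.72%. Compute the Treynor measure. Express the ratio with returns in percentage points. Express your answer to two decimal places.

6.88

Treynor = (Rp − Rf) / β = (14.35% − 4.72%) / 1.40 = 9.63 / 1.40 = 6.8786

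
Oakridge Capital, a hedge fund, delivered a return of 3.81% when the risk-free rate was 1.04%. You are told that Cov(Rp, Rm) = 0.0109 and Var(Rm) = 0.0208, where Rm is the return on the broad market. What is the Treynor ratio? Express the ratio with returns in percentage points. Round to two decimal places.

5.29

β = Cov / Var = 0.0109 / 0.0208 = 0.5240
Treynor = (Rp − Rf) / β = (3.81% − 1.04%) / 0.5240 = 2.77 / 0.5240 = 5.2863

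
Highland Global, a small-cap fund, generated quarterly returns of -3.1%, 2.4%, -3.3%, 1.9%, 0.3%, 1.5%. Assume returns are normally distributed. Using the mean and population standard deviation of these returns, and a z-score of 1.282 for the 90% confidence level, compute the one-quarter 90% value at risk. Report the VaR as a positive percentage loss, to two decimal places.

μ = (-3.1 + 2.4 − 3.3 + 1.9 + 0.3 + 1.5) / 6 = -0.0500%
Σ(r − μ)² = 32.1950; population σ = √(32.1950/6) = 2.3164%
VaR = −(μ − z·σ) = −(-0.0500 − 1.282 × 2.3164) = −(-3.0196) = 3.0196%

3.02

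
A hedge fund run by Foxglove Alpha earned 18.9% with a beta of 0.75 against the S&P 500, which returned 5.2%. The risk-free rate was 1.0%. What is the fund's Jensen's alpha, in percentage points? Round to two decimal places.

CAPM expected return = Rf + β(Rm − Rf) = 1.0% + 0.75 × (5.2% − 1.0%) = 1 + 0.75 × 4.20 = 4.1500%
Jensen's α = Rp − E[R] = 18.9% − 4.1500% = 14.7500

14.75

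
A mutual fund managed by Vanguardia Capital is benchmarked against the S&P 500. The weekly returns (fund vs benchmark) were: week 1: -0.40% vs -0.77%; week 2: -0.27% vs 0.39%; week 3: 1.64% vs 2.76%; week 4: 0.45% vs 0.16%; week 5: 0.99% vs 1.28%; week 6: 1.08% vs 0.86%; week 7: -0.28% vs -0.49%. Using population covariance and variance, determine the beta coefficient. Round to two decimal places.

0.61

r̄p = 0.4586%,  r̄m = 0.5986%
Cov = Σ(rp − r̄p)(rm − r̄m) / 7 = 0.7447
Var(rm) = Σ(rm − r̄m)² / 7 = 1.2140
β = Cov / Var = 0.7447 / 1.2140 = 0.6134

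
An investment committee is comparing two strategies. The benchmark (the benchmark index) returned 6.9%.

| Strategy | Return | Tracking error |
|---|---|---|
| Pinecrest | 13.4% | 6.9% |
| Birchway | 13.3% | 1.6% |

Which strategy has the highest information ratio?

Pinecrest: IR = (13.4% − 6.9%) / 6.9% = 0.942
Birchway: IR = (13.3% − 6.9%) / 1.6% = 4.000
Highest: Birchway (4.000).

Birchway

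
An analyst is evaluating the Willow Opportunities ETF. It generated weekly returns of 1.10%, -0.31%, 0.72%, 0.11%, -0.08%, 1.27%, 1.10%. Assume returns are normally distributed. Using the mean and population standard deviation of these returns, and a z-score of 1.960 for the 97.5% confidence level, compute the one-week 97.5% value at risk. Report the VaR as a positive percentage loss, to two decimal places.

μ = (1.1 − 0.31 + 0.72 + 0.11 − 0.08 + 1.27 + 1.1) / 7 = 0.5586%
Population std dev = √[2.4819 / 7] = 0.5954%
VaR = −(μ − z·σ) = −(0.5586 − 1.960 × 0.5954) = −(-0.6084) = 0.6084%

0.61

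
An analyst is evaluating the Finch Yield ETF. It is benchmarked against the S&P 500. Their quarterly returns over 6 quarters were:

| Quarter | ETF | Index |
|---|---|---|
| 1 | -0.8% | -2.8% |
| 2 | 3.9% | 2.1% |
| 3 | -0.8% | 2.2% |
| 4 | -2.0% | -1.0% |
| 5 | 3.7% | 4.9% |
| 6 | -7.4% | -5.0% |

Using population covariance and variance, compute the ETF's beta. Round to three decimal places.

0.984

r̄p = -0.5667%,  r̄m = 0.0667%
Cov = Σ(rp − r̄p)(rm − r̄m) / 6 = 11.0044
Var(rm) = Σ(rm − r̄m)² / 6 = 11.1789
β = Cov / Var = 11.0044 / 11.1789 = 0.9844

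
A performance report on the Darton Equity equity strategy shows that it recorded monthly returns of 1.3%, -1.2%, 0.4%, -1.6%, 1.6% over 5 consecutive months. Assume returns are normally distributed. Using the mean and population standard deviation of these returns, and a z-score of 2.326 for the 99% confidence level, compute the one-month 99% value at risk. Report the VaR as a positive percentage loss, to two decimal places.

r̄ = (1.3 − 1.2 + 0.4 − 1.6 + 1.6) / 5 = 0.1000%
Σ(r − r̄)² = (1.3 − 0.1000)² + (-1.2 − 0.1000)² + … = 8.3600
population σ = √(8.3600 / 5) = √1.6720 = 1.2931%
VaR = −(r̄ − z·σ) = −(0.1000 − 2.326 × 1.2931) = −(-2.9078) = 2.9078%

2.91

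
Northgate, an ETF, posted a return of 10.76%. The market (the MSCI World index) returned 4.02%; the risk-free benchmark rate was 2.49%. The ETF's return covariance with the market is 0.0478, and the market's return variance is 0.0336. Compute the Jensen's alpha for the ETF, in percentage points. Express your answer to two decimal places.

6.09

β = Cov / Var = 0.0478 / 0.0336 = 1.4226
E[R] = Rf + β(Rm − Rf) = 2.49% + 1.4226 × (4.02% − 2.49%) = 4.6666%
α = Rp − E[R] = 10.76% − 4.6666% = 6.0934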